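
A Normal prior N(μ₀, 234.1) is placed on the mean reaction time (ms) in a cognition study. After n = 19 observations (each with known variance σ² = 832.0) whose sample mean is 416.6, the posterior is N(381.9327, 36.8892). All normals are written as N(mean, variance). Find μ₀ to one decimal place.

μ₀ = 196.6

The posterior mean is a precision-weighted average: μ_n = (τ₀μ₀ + τ_data·x̄)/(τ₀+τ_data), with τ₀=1/σ₀² and τ_data=n/σ².
Here τ₀ = 1/234.1 = 0.004272 and τ_data = 19/832.0 = 0.022837, so τ_n = 0.027109.
Rearranging for μ₀: μ₀ = (μ_n·τ_n − τ_data·x̄)/τ₀ = (381.9327·0.027109 − 0.022837·416.6) / 0.004272 = 0.839919/0.004272 ≈ 196.6.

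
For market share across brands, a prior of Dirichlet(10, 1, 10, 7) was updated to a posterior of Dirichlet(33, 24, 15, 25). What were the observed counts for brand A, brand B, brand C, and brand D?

For a Dirichlet(α) prior with multinomial counts c, the posterior is Dirichlet(α + c) componentwise.
Counts are posterior − prior componentwise: 33−10=23, 24−1=23, 15−10=5, 25−7=18.

counts (23, 23, 5, 18)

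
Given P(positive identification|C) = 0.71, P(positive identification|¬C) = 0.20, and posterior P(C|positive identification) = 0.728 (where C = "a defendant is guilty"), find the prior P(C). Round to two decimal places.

Bayes' rule in odds form gives O(C|E) = O(C)·[P(E|C)/P(E|¬C)], hence O(C) = O(C|E)/LR.
Posterior odds = 0.728/(1−0.728) = 2.6765. LR = 0.71/0.20 = 3.5500.
Prior odds = 2.6765/3.5500 = 0.7539, so P(C) = 0.7539/(1+0.7539) ≈ 0.43.

P(C) = 0.43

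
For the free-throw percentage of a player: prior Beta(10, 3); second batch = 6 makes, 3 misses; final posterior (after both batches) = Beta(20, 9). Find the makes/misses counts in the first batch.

Sequential conjugate updates are equivalent to a single update on the pooled data, so total successes = posterior α − prior α and total failures = posterior β − prior β.
Total across both batches: 20−10=10 makes, 9−3=6 misses.
Subtract the second batch: 10−6=4 makes and 6−3=3 misses.

4 makes and 3 misses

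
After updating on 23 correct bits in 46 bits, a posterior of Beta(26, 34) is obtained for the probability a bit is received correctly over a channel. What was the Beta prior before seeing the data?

A Beta(a, b) prior with s successes and f failures in binomial data gives a Beta(a+s, b+f) posterior.
Subtract the data counts: 26−23=3, 34−23=11.

Beta(3, 11)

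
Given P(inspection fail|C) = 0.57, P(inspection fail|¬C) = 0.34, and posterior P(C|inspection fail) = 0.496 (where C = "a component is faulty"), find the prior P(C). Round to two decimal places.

P(C) = 0.37

In odds form, posterior odds = prior odds × likelihood ratio, so prior odds = posterior odds ÷ LR.
Posterior odds = 0.496/(1−0.496) = 0.9841. LR = 0.57/0.34 = 1.6765.
Prior odds = 0.9841/1.6765 = 0.5870, so P(C) = 0.5870/(1+0.5870) ≈ 0.37.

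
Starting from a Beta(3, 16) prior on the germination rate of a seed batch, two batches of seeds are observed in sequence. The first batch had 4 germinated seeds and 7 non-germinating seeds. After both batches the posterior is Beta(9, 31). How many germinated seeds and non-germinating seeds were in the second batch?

Because Beta–binomial updating is additive in the counts, the combined data contributed (α_post−α_prior, β_post−β_prior) successes and failures.
Total across both batches: 9−3=6 germinated seeds, 31−16=15 non-germinating seeds.
Subtract the first batch: 6−4=2 germinated seeds and 15−7=8 non-germinating seeds.

2 germinated seeds and 8 non-germinating seeds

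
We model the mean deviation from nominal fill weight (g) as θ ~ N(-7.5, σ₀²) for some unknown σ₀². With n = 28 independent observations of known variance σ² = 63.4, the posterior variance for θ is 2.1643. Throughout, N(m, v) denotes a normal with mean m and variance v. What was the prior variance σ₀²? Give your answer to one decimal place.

For the Normal–Normal model with known σ², precisions add: τ_n = τ₀ + n/σ².
So 1/σ₀² = 1/2.1643 − 28/63.4 = 0.462043 − 0.441640 = 0.020403.
Hence σ₀² = 1/0.020403 ≈ 49.0.

σ₀² = 49.0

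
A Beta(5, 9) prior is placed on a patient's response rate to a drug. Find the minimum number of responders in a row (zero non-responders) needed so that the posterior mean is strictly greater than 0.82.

After k responders and 0 non-responders the posterior is Beta(5+k, 9), with mean (5+k)/(5+9+k).
Set (5+k)/(14+k) > 0.82 and solve: k > (0.82·14 − 5)/(1 − 0.82) = 36.000.
The smallest integer exceeding 36.000 is 37, and checking k=37: (42)/(51) = 0.8235 > 0.82.

k = 37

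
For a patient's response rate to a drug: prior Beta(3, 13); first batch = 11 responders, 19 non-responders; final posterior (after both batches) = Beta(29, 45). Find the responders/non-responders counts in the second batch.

Sequential conjugate updates are equivalent to a single update on the pooled data, so total successes = posterior α − prior α and total failures = posterior β − prior β.
Total across both batches: 29−3=26 responders, 45−13=32 non-responders.
Subtract the first batch: 26−11=15 responders and 32−19=13 non-responders.

15 responders and 13 non-responders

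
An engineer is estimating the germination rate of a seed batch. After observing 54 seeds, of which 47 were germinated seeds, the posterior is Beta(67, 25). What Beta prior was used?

Beta(20, 18)

Under Beta–binomial conjugacy the posterior parameters are (a+s, b+f).
So a = 67 − 47 = 20 and b = 25 − 7 = 18.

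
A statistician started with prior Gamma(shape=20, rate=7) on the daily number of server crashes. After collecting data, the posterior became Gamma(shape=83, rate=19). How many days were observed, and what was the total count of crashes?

A Gamma(α, β) prior (rate parametrization) on a Poisson rate with n observations summing to S gives posterior Gamma(α+S, β+n).
Matching: Σxᵢ = 83 − 20 = 63 and n = 19 − 7 = 12.

n = 12 days with total 63 crashes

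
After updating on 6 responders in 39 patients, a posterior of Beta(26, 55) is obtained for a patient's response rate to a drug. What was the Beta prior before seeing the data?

Beta(20, 22)

A Beta(α, β) prior with s successes and f failures in binomial data gives a Beta(α+s, β+f) posterior.
So α = 26 − 6 = 20 and β = 55 − 33 = 22.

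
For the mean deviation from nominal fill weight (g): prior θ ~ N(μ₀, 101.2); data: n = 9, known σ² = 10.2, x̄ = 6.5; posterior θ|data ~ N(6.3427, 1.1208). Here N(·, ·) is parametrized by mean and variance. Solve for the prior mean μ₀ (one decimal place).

The posterior mean is a precision-weighted average: μ_n = (τ₀μ₀ + τ_data·x̄)/(τ₀+τ_data), with τ₀=1/σ₀² and τ_data=n/σ².
Here τ₀ = 1/101.2 = 0.009881 and τ_data = 9/10.2 = 0.882353, so τ_n = 0.892234.
Rearranging for μ₀: μ₀ = (μ_n·τ_n − τ_data·x̄)/τ₀ = (6.3427·0.892234 − 0.882353·6.5) / 0.009881 = -0.076122/0.009881 ≈ -7.7.

μ₀ = -7.7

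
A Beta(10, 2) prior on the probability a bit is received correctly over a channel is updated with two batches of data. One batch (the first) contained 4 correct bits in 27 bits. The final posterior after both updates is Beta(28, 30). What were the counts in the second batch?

Because Beta–binomial updating is additive in the counts, the combined data contributed (α_post−α_prior, β_post−β_prior) successes and failures.
Total across both batches: 28−10=18 correct bits, 30−2=28 errors.
Subtract the first batch: 18−4=14 correct bits and 28−23=5 errors.

14 correct bits and 5 errors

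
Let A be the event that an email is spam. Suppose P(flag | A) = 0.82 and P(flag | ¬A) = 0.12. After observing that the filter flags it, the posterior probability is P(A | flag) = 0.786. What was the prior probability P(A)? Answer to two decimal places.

P(A) = 0.35

Bayes' rule in odds form gives O(A|E) = O(A)·[P(E|A)/P(E|¬A)], hence O(A) = O(A|E)/LR.
Posterior odds = 0.786/(1−0.786) = 3.6729. LR = 0.82/0.12 = 6.8333.
Prior odds = 3.6729/6.8333 = 0.5375, so P(A) = 0.5375/(1+0.5375) ≈ 0.35.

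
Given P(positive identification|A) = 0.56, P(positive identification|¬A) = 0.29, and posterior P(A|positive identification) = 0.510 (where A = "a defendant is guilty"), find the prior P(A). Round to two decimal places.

In odds form, posterior odds = prior odds × likelihood ratio, so prior odds = posterior odds ÷ LR.
Posterior odds = 0.510/(1−0.510) = 1.0408. LR = 0.56/0.29 = 1.9310.
Prior odds = 1.0408/1.9310 = 0.5390, so P(A) = 0.5390/(1+0.5390) ≈ 0.35.

P(A) = 0.35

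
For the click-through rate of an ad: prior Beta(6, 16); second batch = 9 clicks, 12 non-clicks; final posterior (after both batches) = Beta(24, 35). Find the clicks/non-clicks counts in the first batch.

Sequential conjugate updates are equivalent to a single update on the pooled data, so total successes = posterior α − prior α and total failures = posterior β − prior β.
Total across both batches: 24−6=18 clicks, 35−16=19 non-clicks.
Subtract the second batch: 18−9=9 clicks and 19−12=7 non-clicks.

9 clicks and 7 non-clicks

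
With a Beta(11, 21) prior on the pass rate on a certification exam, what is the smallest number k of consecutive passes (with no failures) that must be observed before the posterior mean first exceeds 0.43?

After k passes and 0 failures the posterior is Beta(11+k, 21), with mean (11+k)/(11+21+k).
Set (11+k)/(32+k) > 0.43 and solve: k > (0.43·32 − 11)/(1 − 0.43) = 4.842.
The smallest integer exceeding 4.842 is 5, and checking k=5: (16)/(37) = 0.4324 > 0.43.

k = 5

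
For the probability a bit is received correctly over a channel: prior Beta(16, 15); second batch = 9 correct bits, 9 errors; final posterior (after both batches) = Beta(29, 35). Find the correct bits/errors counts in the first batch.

4 correct bits and 11 errors

Because Beta–binomial updating is additive in the counts, the combined data contributed (α_post−α_prior, β_post−β_prior) successes and failures.
Total across both batches: 29−16=13 correct bits, 35−15=20 errors.
Subtract the second batch: 13−9=4 correct bits and 20−9=11 errors.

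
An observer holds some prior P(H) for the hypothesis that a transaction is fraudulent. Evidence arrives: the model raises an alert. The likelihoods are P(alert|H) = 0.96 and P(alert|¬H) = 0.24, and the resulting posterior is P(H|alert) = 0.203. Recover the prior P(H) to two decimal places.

P(H) = 0.06

In odds form, posterior odds = prior odds × likelihood ratio, so prior odds = posterior odds ÷ LR.
Posterior odds = 0.203/(1−0.203) = 0.2547. LR = 0.96/0.24 = 4.0000.
Prior odds = 0.2547/4.0000 = 0.0637, so P(H) = 0.0637/(1+0.0637) ≈ 0.06.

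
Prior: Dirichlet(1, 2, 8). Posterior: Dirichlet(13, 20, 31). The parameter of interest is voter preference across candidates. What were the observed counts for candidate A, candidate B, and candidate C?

counts (12, 18, 23)

For a Dirichlet(α) prior with multinomial counts c, the posterior is Dirichlet(α + c) componentwise.
Counts are posterior − prior componentwise: 13−1=12, 20−2=18, 31−8=23.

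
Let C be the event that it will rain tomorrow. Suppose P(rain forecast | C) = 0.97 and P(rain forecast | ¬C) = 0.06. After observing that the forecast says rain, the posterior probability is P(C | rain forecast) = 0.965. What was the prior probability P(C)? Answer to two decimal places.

In odds form, posterior odds = prior odds × likelihood ratio, so prior odds = posterior odds ÷ LR.
Posterior odds = 0.965/(1−0.965) = 27.5714. LR = 0.97/0.06 = 16.1667.
Prior odds = 27.5714/16.1667 = 1.7054, so P(C) = 1.7054/(1+1.7054) ≈ 0.63.

P(C) = 0.63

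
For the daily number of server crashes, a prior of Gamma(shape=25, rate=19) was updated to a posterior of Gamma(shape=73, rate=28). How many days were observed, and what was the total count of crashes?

n = 9 days with total 48 crashes

Gamma–Poisson conjugacy: posterior shape = α + Σxᵢ, posterior rate = β + n.
Matching: Σxᵢ = 73 − 25 = 48 and n = 28 − 19 = 9.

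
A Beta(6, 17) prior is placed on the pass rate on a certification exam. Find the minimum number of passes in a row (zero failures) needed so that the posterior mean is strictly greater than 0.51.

After k passes and 0 failures the posterior is Beta(6+k, 17), with mean (6+k)/(6+17+k).
Set (6+k)/(23+k) > 0.51 and solve: k > (0.51·23 − 6)/(1 − 0.51) = 11.694.
The smallest integer exceeding 11.694 is 12.

k = 12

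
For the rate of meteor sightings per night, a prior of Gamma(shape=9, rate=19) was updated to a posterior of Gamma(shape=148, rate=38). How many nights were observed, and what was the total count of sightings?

Gamma–Poisson conjugacy: posterior shape = α + Σxᵢ, posterior rate = β + n.
Matching: Σxᵢ = 148 − 9 = 139 and n = 38 − 19 = 19.

n = 19 nights with total 139 sightings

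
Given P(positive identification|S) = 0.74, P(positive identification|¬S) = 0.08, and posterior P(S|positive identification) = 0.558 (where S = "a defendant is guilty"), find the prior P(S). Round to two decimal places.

Bayes' rule in odds form gives O(S|E) = O(S)·[P(E|S)/P(E|¬S)], hence O(S) = O(S|E)/LR.
Posterior odds = 0.558/(1−0.558) = 1.2624. LR = 0.74/0.08 = 9.2500.
Prior odds = 1.2624/9.2500 = 0.1365, so P(S) = 0.1365/(1+0.1365) ≈ 0.12.

P(S) = 0.12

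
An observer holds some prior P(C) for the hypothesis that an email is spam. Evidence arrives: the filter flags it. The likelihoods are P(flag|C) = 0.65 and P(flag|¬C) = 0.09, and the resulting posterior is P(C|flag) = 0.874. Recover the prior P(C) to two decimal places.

P(C) = 0.49

Bayes' rule in odds form gives O(C|E) = O(C)·[P(E|C)/P(E|¬C)], hence O(C) = O(C|E)/LR.
Posterior odds = 0.874/(1−0.874) = 6.9365. LR = 0.65/0.09 = 7.2222.
Prior odds = 6.9365/7.2222 = 0.9604, so P(C) = 0.9604/(1+0.9604) ≈ 0.49.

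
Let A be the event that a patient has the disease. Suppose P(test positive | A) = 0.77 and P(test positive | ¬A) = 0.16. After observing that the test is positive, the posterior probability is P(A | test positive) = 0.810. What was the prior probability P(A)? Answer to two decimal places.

P(A) = 0.47

In odds form, posterior odds = prior odds × likelihood ratio, so prior odds = posterior odds ÷ LR.
Posterior odds = 0.810/(1−0.810) = 4.2632. LR = 0.77/0.16 = 4.8125.
Prior odds = 4.2632/4.8125 = 0.8859, so P(A) = 0.8859/(1+0.8859) ≈ 0.47.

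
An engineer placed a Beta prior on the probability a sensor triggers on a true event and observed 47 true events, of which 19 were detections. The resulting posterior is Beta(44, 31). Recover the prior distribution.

Beta(25, 3)

Beta is conjugate to the binomial likelihood: posterior = Beta(α+s, β+f).
So α = 44 − 19 = 25 and β = 31 − 28 = 3.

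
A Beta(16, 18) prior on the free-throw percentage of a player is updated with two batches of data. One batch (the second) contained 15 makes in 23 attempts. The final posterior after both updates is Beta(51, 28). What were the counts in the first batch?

20 makes and 2 misses

Sequential conjugate updates are equivalent to a single update on the pooled data, so total successes = posterior α − prior α and total failures = posterior β − prior β.
Total across both batches: 51−16=35 makes, 28−18=10 misses.
Subtract the second batch: 35−15=20 makes and 10−8=2 misses.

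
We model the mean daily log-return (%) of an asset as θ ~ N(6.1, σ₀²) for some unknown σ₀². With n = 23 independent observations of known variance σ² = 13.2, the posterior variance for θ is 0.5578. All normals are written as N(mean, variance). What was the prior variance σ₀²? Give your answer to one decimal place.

Posterior precision equals prior precision plus data precision: 1/σ_n² = 1/σ₀² + n/σ².
So 1/σ₀² = 1/0.5578 − 23/13.2 = 1.792757 − 1.742424 = 0.050333.
Hence σ₀² = 1/0.050333 ≈ 19.9.

σ₀² = 19.9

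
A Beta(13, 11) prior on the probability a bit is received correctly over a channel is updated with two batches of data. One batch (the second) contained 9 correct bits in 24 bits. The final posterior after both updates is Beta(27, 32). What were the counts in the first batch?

5 correct bits and 6 errors

Sequential conjugate updates are equivalent to a single update on the pooled data, so total successes = posterior α − prior α and total failures = posterior β − prior β.
Total across both batches: 27−13=14 correct bits, 32−11=21 errors.
Subtract the second batch: 14−9=5 correct bits and 21−15=6 errors.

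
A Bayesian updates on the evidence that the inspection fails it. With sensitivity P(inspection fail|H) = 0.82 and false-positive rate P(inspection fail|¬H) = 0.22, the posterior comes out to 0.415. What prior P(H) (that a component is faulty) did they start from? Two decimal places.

Bayes' rule in odds form gives O(H|E) = O(H)·[P(E|H)/P(E|¬H)], hence O(H) = O(H|E)/LR.
Posterior odds = 0.415/(1−0.415) = 0.7094. LR = 0.82/0.22 = 3.7273.
Prior odds = 0.7094/3.7273 = 0.1903, so P(H) = 0.1903/(1+0.1903) ≈ 0.16.

P(H) = 0.16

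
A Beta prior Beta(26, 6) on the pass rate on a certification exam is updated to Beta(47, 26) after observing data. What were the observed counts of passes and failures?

Beta is conjugate to the binomial likelihood: posterior = Beta(α+s, β+f).
Match parameters: s=47−26=21, f=26−6=20.

21 passes and 20 failures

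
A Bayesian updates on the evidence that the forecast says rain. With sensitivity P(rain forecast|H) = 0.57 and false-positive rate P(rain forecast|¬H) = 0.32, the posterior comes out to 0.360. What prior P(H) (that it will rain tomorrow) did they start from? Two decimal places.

Bayes' rule in odds form gives O(H|E) = O(H)·[P(E|H)/P(E|¬H)], hence O(H) = O(H|E)/LR.
Posterior odds = 0.360/(1−0.360) = 0.5625. LR = 0.57/0.32 = 1.7812.
Prior odds = 0.5625/1.7812 = 0.3158, so P(H) = 0.3158/(1+0.3158) ≈ 0.24.

P(H) = 0.24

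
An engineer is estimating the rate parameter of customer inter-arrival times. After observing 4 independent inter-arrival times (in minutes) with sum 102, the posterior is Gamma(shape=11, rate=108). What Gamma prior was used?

Gamma–exponential conjugacy: posterior shape = α + n, posterior rate = β + Σtᵢ.
So α = 11 − 4 = 7 and β = 108 − 102 = 6.

Gamma(shape=7, rate=6)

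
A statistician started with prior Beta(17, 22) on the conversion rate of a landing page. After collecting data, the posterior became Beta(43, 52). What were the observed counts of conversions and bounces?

A Beta(a, b) prior with s successes and f failures in binomial data gives a Beta(a+s, b+f) posterior.
So s = 43 − 17 = 26 and f = 52 − 22 = 30.

26 conversions and 30 bounces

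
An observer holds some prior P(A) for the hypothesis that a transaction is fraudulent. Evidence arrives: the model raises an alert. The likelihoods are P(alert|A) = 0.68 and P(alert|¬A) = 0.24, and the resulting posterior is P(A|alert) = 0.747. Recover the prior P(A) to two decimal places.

In odds form, posterior odds = prior odds × likelihood ratio, so prior odds = posterior odds ÷ LR.
Posterior odds = 0.747/(1−0.747) = 2.9526. LR = 0.68/0.24 = 2.8333.
Prior odds = 2.9526/2.8333 = 1.0421, so P(A) = 1.0421/(1+1.0421) ≈ 0.51.

P(A) = 0.51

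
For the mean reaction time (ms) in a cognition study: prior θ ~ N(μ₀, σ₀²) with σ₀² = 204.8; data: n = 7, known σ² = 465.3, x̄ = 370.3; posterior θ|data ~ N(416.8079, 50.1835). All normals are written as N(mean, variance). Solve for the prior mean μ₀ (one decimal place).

The posterior mean is a precision-weighted average: μ_n = (τ₀μ₀ + τ_data·x̄)/(τ₀+τ_data), with τ₀=1/σ₀² and τ_data=n/σ².
Here τ₀ = 1/204.8 = 0.004883 and τ_data = 7/465.3 = 0.015044, so τ_n = 0.019927.
Rearranging for μ₀: μ₀ = (μ_n·τ_n − τ_data·x̄)/τ₀ = (416.8079·0.019927 − 0.015044·370.3) / 0.004883 = 2.734938/0.004883 ≈ 560.1.

μ₀ = 560.1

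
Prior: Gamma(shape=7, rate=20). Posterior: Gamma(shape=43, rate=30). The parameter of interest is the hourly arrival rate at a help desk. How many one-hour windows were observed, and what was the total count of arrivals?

Gamma–Poisson conjugacy: posterior shape = α + Σxᵢ, posterior rate = β + n.
Matching: Σxᵢ = 43 − 7 = 36 and n = 30 − 20 = 10.

n = 10 one-hour windows with total 36 arrivals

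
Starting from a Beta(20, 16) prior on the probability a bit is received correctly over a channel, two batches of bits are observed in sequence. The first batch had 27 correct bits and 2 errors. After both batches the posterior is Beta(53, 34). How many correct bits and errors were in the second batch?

6 correct bits and 16 errors

Because Beta–binomial updating is additive in the counts, the combined data contributed (α_post−α_prior, β_post−β_prior) successes and failures.
Total across both batches: 53−20=33 correct bits, 34−16=18 errors.
Subtract the first batch: 33−27=6 correct bits and 18−2=16 errors.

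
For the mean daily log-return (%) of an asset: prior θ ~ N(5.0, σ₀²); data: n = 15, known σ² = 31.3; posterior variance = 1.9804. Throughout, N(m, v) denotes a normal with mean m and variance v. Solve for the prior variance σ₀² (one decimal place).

For the Normal–Normal model with known σ², precisions add: τ_n = τ₀ + n/σ².
So 1/σ₀² = 1/1.9804 − 15/31.3 = 0.504948 − 0.479233 = 0.025715.
Hence σ₀² = 1/0.025715 ≈ 38.9.

σ₀² = 38.9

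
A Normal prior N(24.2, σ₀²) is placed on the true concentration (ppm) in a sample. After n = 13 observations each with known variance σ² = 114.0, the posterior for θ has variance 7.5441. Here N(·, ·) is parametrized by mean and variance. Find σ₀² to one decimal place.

Posterior precision equals prior precision plus data precision: 1/σ_n² = 1/σ₀² + n/σ².
So 1/σ₀² = 1/7.5441 − 13/114.0 = 0.132554 − 0.114035 = 0.018519.
Hence σ₀² = 1/0.018519 ≈ 54.0.

σ₀² = 54.0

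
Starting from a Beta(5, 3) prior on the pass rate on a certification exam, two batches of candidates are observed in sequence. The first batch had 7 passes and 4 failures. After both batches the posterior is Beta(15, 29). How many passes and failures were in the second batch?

Because Beta–binomial updating is additive in the counts, the combined data contributed (α_post−α_prior, β_post−β_prior) successes and failures.
Total across both batches: 15−5=10 passes, 29−3=26 failures.
Subtract the first batch: 10−7=3 passes and 26−4=22 failures.

3 passes and 22 failures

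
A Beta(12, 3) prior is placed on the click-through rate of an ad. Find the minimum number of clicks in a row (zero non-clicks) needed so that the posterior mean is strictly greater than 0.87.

k = 9

After k clicks and 0 non-clicks the posterior is Beta(12+k, 3), with mean (12+k)/(12+3+k).
Set (12+k)/(15+k) > 0.87 and solve: k > (0.87·15 − 12)/(1 − 0.87) = 8.077.
The smallest integer exceeding 8.077 is 9.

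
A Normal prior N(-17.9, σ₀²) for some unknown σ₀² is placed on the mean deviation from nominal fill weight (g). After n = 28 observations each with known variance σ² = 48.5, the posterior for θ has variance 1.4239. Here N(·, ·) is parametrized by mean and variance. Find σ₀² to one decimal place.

For the Normal–Normal model with known σ², precisions add: τ_n = τ₀ + n/σ².
So 1/σ₀² = 1/1.4239 − 28/48.5 = 0.702297 − 0.577320 = 0.124977.
Hence σ₀² = 1/0.124977 ≈ 8.0.

σ₀² = 8.0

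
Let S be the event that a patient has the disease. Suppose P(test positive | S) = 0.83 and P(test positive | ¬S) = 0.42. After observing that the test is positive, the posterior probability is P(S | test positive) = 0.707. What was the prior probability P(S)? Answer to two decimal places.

P(S) = 0.55

Bayes' rule in odds form gives O(S|E) = O(S)·[P(E|S)/P(E|¬S)], hence O(S) = O(S|E)/LR.
Posterior odds = 0.707/(1−0.707) = 2.4130. LR = 0.83/0.42 = 1.9762.
Prior odds = 2.4130/1.9762 = 1.2210, so P(S) = 1.2210/(1+1.2210) ≈ 0.55.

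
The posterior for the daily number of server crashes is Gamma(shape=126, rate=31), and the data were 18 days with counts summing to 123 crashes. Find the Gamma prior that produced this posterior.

Gamma(shape=3, rate=13)

Gamma–Poisson conjugacy: posterior shape = α + Σxᵢ, posterior rate = β + n.
So α = 126 − 123 = 3 and β = 31 − 18 = 13.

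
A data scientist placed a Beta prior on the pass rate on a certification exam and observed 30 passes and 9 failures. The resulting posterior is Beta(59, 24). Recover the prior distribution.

Beta is conjugate to the binomial likelihood: posterior = Beta(α+s, β+f).
Subtract the data counts: 59−30=29, 24−9=15.

Beta(29, 15)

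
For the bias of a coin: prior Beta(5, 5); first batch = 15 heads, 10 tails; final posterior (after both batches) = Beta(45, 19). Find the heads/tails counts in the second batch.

Sequential conjugate updates are equivalent to a single update on the pooled data, so total successes = posterior α − prior α and total failures = posterior β − prior β.
Total across both batches: 45−5=40 heads, 19−5=14 tails.
Subtract the first batch: 40−15=25 heads and 14−10=4 tails.

25 heads and 4 tails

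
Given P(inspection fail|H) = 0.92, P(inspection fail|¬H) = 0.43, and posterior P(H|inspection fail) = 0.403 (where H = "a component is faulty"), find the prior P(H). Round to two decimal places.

P(H) = 0.24

In odds form, posterior odds = prior odds × likelihood ratio, so prior odds = posterior odds ÷ LR.
Posterior odds = 0.403/(1−0.403) = 0.6750. LR = 0.92/0.43 = 2.1395.
Prior odds = 0.6750/2.1395 = 0.3155, so P(H) = 0.3155/(1+0.3155) ≈ 0.24.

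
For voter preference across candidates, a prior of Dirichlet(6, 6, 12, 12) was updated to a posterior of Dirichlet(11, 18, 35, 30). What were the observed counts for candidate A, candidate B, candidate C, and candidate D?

For a Dirichlet(α) prior with multinomial counts c, the posterior is Dirichlet(α + c) componentwise.
Counts are posterior − prior componentwise: 11−6=5, 18−6=12, 35−12=23, 30−12=18.

counts (5, 12, 23, 18)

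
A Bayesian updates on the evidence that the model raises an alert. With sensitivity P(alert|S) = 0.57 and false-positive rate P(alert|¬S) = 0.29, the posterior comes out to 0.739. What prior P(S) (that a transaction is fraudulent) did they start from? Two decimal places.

Bayes' rule in odds form gives O(S|E) = O(S)·[P(E|S)/P(E|¬S)], hence O(S) = O(S|E)/LR.
Posterior odds = 0.739/(1−0.739) = 2.8314. LR = 0.57/0.29 = 1.9655.
Prior odds = 2.8314/1.9655 = 1.4405, so P(S) = 1.4405/(1+1.4405) ≈ 0.59.

P(S) = 0.59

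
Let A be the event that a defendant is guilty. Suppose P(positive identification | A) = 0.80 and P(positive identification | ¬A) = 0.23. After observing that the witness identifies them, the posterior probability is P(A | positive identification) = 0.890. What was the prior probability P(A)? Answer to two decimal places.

P(A) = 0.70

Bayes' rule in odds form gives O(A|E) = O(A)·[P(E|A)/P(E|¬A)], hence O(A) = O(A|E)/LR.
Posterior odds = 0.890/(1−0.890) = 8.0909. LR = 0.80/0.23 = 3.4783.
Prior odds = 8.0909/3.4783 = 2.3261, so P(A) = 2.3261/(1+2.3261) ≈ 0.70.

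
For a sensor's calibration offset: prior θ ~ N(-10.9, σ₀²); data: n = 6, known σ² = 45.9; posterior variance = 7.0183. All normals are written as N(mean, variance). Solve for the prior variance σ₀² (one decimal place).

For the Normal–Normal model with known σ², precisions add: τ_n = τ₀ + n/σ².
So 1/σ₀² = 1/7.0183 − 6/45.9 = 0.142485 − 0.130719 = 0.011766.
Hence σ₀² = 1/0.011766 ≈ 85.0.

σ₀² = 85.0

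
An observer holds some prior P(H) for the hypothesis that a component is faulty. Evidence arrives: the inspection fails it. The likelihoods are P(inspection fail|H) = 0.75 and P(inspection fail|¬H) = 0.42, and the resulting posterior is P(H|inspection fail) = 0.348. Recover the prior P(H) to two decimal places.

P(H) = 0.23

In odds form, posterior odds = prior odds × likelihood ratio, so prior odds = posterior odds ÷ LR.
Posterior odds = 0.348/(1−0.348) = 0.5337. LR = 0.75/0.42 = 1.7857.
Prior odds = 0.5337/1.7857 = 0.2989, so P(H) = 0.2989/(1+0.2989) ≈ 0.23.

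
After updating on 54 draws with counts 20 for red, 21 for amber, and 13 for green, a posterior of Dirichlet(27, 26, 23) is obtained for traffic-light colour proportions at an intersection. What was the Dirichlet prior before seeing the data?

Dirichlet(7, 5, 10)

For a Dirichlet(α) prior with multinomial counts c, the posterior is Dirichlet(α + c) componentwise.
Subtract each count from the matching posterior parameter: 27−20=7, 26−21=5, 23−13=10.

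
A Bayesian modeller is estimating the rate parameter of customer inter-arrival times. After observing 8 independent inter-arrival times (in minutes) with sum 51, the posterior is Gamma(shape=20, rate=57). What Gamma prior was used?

Gamma(shape=12, rate=6)

For an exponential likelihood with a Gamma(α, β) prior on the rate, n observations with total T give posterior Gamma(α+n, β+T).
So α = 20 − 8 = 12 and β = 57 − 51 = 6.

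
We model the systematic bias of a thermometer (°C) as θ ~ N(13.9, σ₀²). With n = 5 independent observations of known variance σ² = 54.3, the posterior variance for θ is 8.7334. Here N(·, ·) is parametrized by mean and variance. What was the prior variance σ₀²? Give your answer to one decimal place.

For the Normal–Normal model with known σ², precisions add: τ_n = τ₀ + n/σ².
So 1/σ₀² = 1/8.7334 − 5/54.3 = 0.114503 − 0.092081 = 0.022422.
Hence σ₀² = 1/0.022422 ≈ 44.6.

σ₀² = 44.6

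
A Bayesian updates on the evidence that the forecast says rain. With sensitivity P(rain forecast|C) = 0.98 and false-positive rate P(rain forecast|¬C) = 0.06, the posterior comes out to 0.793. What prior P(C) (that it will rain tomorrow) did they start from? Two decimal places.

Bayes' rule in odds form gives O(C|E) = O(C)·[P(E|C)/P(E|¬C)], hence O(C) = O(C|E)/LR.
Posterior odds = 0.793/(1−0.793) = 3.8309. LR = 0.98/0.06 = 16.3333.
Prior odds = 3.8309/16.3333 = 0.2345, so P(C) = 0.2345/(1+0.2345) ≈ 0.19.

P(C) = 0.19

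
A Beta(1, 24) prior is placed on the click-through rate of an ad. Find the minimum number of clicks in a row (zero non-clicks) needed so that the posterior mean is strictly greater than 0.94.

k = 376

After k clicks and 0 non-clicks the posterior is Beta(1+k, 24), with mean (1+k)/(1+24+k).
Set (1+k)/(25+k) > 0.94 and solve: k > (0.94·25 − 1)/(1 − 0.94) = 375.000.
The smallest integer exceeding 375.000 is 376.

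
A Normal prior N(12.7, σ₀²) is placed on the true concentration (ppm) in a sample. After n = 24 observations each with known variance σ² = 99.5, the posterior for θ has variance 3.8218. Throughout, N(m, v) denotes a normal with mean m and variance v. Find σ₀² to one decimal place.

For the Normal–Normal model with known σ², precisions add: τ_n = τ₀ + n/σ².
So 1/σ₀² = 1/3.8218 − 24/99.5 = 0.261657 − 0.241206 = 0.020451.
Hence σ₀² = 1/0.020451 ≈ 48.9.

σ₀² = 48.9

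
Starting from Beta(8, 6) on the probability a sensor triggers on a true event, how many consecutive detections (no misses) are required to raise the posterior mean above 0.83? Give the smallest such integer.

k = 22

After k detections and 0 misses the posterior is Beta(8+k, 6), with mean (8+k)/(8+6+k).
Set (8+k)/(14+k) > 0.83 and solve: k > (0.83·14 − 8)/(1 − 0.83) = 21.294.
The smallest integer exceeding 21.294 is 22.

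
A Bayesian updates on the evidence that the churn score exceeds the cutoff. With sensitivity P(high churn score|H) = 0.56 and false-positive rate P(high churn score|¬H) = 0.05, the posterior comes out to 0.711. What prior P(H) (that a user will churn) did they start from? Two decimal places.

In odds form, posterior odds = prior odds × likelihood ratio, so prior odds = posterior odds ÷ LR.
Posterior odds = 0.711/(1−0.711) = 2.4602. LR = 0.56/0.05 = 11.2000.
Prior odds = 2.4602/11.2000 = 0.2197, so P(H) = 0.2197/(1+0.2197) ≈ 0.18.

P(H) = 0.18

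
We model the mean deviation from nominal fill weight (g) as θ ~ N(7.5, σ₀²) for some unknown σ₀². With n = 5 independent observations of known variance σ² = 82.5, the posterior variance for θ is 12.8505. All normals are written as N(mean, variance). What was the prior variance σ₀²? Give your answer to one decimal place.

Posterior precision equals prior precision plus data precision: 1/σ_n² = 1/σ₀² + n/σ².
So 1/σ₀² = 1/12.8505 − 5/82.5 = 0.077818 − 0.060606 = 0.017212.
Hence σ₀² = 1/0.017212 ≈ 58.1.

σ₀² = 58.1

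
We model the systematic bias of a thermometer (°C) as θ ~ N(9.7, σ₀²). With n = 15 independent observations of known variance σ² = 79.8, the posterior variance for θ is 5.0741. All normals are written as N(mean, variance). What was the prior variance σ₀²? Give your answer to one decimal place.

Posterior precision equals prior precision plus data precision: 1/σ_n² = 1/σ₀² + n/σ².
So 1/σ₀² = 1/5.0741 − 15/79.8 = 0.197079 − 0.187970 = 0.009109.
Hence σ₀² = 1/0.009109 ≈ 109.8.

σ₀² = 109.8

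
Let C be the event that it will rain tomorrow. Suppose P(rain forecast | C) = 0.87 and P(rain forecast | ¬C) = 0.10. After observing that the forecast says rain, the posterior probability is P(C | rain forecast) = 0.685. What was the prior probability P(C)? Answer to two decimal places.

P(C) = 0.20

Bayes' rule in odds form gives O(C|E) = O(C)·[P(E|C)/P(E|¬C)], hence O(C) = O(C|E)/LR.
Posterior odds = 0.685/(1−0.685) = 2.1746. LR = 0.87/0.10 = 8.7000.
Prior odds = 2.1746/8.7000 = 0.2500, so P(C) = 0.2500/(1+0.2500) ≈ 0.20.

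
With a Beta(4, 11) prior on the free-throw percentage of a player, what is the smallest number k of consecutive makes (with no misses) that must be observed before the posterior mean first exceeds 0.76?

After k makes and 0 misses the posterior is Beta(4+k, 11), with mean (4+k)/(4+11+k).
Set (4+k)/(15+k) > 0.76 and solve: k > (0.76·15 − 4)/(1 − 0.76) = 30.833.
The smallest integer exceeding 30.833 is 31.

k = 31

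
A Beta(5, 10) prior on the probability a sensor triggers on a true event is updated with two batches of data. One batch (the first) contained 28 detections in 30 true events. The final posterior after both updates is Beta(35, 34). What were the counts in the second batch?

2 detections and 22 misses

Because Beta–binomial updating is additive in the counts, the combined data contributed (α_post−α_prior, β_post−β_prior) successes and failures.
Total across both batches: 35−5=30 detections, 34−10=24 misses.
Subtract the first batch: 30−28=2 detections and 24−2=22 misses.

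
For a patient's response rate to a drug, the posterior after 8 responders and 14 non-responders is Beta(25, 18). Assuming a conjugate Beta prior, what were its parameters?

Beta is conjugate to the binomial likelihood: posterior = Beta(a+s, b+f).
Subtract the data counts: 25−8=17, 18−14=4.

Beta(17, 4)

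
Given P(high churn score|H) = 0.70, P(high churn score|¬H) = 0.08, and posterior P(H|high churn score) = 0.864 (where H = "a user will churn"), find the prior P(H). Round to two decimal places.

In odds form, posterior odds = prior odds × likelihood ratio, so prior odds = posterior odds ÷ LR.
Posterior odds = 0.864/(1−0.864) = 6.3529. LR = 0.70/0.08 = 8.7500.
Prior odds = 6.3529/8.7500 = 0.7260, so P(H) = 0.7260/(1+0.7260) ≈ 0.42.

P(H) = 0.42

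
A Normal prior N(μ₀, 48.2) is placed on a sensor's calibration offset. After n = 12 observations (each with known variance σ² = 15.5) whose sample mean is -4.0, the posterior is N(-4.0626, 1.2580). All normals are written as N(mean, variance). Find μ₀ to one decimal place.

μ₀ = -6.4

With known observation variance, the Normal–Normal posterior has precision τ_n = τ₀ + n/σ² and mean μ_n = (τ₀μ₀ + (n/σ²)x̄)/τ_n.
Here τ₀ = 1/48.2 = 0.020747 and τ_data = 12/15.5 = 0.774194, so τ_n = 0.794941.
Rearranging for μ₀: μ₀ = (μ_n·τ_n − τ_data·x̄)/τ₀ = (-4.0626·0.794941 − 0.774194·-4.0) / 0.020747 = -0.132751/0.020747 ≈ -6.4.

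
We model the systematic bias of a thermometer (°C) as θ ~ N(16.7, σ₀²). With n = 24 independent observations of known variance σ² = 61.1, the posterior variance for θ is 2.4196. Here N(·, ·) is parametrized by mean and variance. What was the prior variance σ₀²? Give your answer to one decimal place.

Posterior precision equals prior precision plus data precision: 1/σ_n² = 1/σ₀² + n/σ².
So 1/σ₀² = 1/2.4196 − 24/61.1 = 0.413291 − 0.392799 = 0.020492.
Hence σ₀² = 1/0.020492 ≈ 48.8.

σ₀² = 48.8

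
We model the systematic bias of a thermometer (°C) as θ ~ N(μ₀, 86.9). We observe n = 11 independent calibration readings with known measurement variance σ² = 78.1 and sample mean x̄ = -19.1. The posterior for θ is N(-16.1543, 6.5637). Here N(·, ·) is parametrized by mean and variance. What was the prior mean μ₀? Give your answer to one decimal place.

The posterior mean is a precision-weighted average: μ_n = (τ₀μ₀ + τ_data·x̄)/(τ₀+τ_data), with τ₀=1/σ₀² and τ_data=n/σ².
Here τ₀ = 1/86.9 = 0.011507 and τ_data = 11/78.1 = 0.140845, so τ_n = 0.152352.
Rearranging for μ₀: μ₀ = (μ_n·τ_n − τ_data·x̄)/τ₀ = (-16.1543·0.152352 − 0.140845·-19.1) / 0.011507 = 0.229000/0.011507 ≈ 19.9.

μ₀ = 19.9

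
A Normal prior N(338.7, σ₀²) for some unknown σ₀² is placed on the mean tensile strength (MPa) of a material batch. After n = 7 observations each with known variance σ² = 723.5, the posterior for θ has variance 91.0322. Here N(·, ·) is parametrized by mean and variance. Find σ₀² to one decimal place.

For the Normal–Normal model with known σ², precisions add: τ_n = τ₀ + n/σ².
So 1/σ₀² = 1/91.0322 − 7/723.5 = 0.010985 − 0.009675 = 0.001310.
Hence σ₀² = 1/0.001310 ≈ 763.4.

σ₀² = 763.4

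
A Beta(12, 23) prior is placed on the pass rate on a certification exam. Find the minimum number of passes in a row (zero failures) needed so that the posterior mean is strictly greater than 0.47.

k = 9

After k passes and 0 failures the posterior is Beta(12+k, 23), with mean (12+k)/(12+23+k).
Set (12+k)/(35+k) > 0.47 and solve: k > (0.47·35 − 12)/(1 − 0.47) = 8.396.
The smallest integer exceeding 8.396 is 9, and checking k=9: (21)/(44) = 0.4773 > 0.47.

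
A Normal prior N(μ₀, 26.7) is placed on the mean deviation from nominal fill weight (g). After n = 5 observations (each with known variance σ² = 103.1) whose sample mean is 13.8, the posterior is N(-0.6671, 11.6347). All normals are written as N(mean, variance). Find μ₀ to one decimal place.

The posterior mean is a precision-weighted average: μ_n = (τ₀μ₀ + τ_data·x̄)/(τ₀+τ_data), with τ₀=1/σ₀² and τ_data=n/σ².
Here τ₀ = 1/26.7 = 0.037453 and τ_data = 5/103.1 = 0.048497, so τ_n = 0.085950.
Rearranging for μ₀: μ₀ = (μ_n·τ_n − τ_data·x̄)/τ₀ = (-0.6671·0.085950 − 0.048497·13.8) / 0.037453 = -0.726596/0.037453 ≈ -19.4.

μ₀ = -19.4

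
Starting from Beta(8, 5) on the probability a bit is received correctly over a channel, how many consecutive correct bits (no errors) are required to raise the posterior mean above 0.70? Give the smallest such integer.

k = 4

After k correct bits and 0 errors the posterior is Beta(8+k, 5), with mean (8+k)/(8+5+k).
Set (8+k)/(13+k) > 0.70 and solve: k > (0.70·13 − 8)/(1 − 0.70) = 3.667.
The smallest integer exceeding 3.667 is 4.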